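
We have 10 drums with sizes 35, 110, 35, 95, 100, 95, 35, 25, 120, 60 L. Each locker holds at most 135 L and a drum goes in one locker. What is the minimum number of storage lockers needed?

6

Total = 120 + 110 + 100 + 95 + 95 + 60 + 35 + 35 + 35 + 25 = 710 L.
Lower bound: ⌈710/135⌉ = 6 storage lockers.
A packing using 6 storage lockers:
  locker 1: 120 = 120
  locker 2: 110 + 25 = 135
  locker 3: 100 + 35 = 135
  locker 4: 95 + 35 = 130
  locker 5: 95 + 35 = 130
  locker 6: 60 = 60
This matches the lower bound, so 6 is optimal.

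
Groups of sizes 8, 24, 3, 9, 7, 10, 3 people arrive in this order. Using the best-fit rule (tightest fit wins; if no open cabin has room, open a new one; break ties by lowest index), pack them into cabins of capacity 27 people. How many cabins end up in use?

  8 → cabin 1 (new)  [load 8/27]
  24 → cabin 2 (new)  [load 24/27]
  3 → cabin 2  [load 27/27]
  9 → cabin 1  [load 17/27]
  7 → cabin 1  [load 24/27]
  10 → cabin 3 (new)  [load 10/27]
  3 → cabin 1  [load 27/27]
3 cabins opened.

3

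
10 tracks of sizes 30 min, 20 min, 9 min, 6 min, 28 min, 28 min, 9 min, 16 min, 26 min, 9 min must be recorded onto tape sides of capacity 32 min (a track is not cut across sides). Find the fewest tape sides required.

Total = 30 + 28 + 28 + 26 + 20 + 16 + 9 + 9 + 9 + 6 = 181 min.
Lower bound: ⌈181/32⌉ = 6 tape sides.
A packing using 7 tape sides:
  side 1: 30 = 30
  side 2: 28 = 28
  side 3: 28 = 28
  side 4: 26 + 6 = 32
  side 5: 20 + 9 = 29
  side 6: 16 + 9 = 25
  side 7: 9 = 9
No arrangement into 6 tape sides stays within capacity, so 7 is optimal.

7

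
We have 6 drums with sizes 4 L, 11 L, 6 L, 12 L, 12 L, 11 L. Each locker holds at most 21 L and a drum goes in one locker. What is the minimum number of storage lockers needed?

Total = 12 + 12 + 11 + 11 + 6 + 4 = 56 L.
Lower bound: ⌈56/21⌉ = 3 storage lockers.
Also, 4 drums each exceed 21/2 L, and no two of those can share a locker, so at least 4 storage lockers are needed.
A packing using 4 storage lockers:
  locker 1: 12 + 6 = 18
  locker 2: 12 + 4 = 16
  locker 3: 11 = 11
  locker 4: 11 = 11
This matches the lower bound, so 4 is optimal.

4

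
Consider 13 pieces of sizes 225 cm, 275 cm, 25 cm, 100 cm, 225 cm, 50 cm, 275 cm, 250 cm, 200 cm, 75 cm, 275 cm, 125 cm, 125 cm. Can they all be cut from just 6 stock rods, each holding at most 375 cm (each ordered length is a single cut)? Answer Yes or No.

No

Total = 2225 cm; ⌈2225/375⌉ = 6.
7 pieces each exceed half the capacity and cannot share a stock rod, forcing at least 7 stock rods.
At least 7 stock rods are required, but only 6 are allowed.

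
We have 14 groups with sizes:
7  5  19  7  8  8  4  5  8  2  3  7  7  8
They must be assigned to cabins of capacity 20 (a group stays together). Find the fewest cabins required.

Total = 19 + 8 + 8 + 8 + 8 + 7 + 7 + 7 + 7 + 5 + 5 + 4 + 3 + 2 = 98.
Lower bound: ⌈98/20⌉ = 5 cabins.
A packing using 5 cabins:
  cabin 1: 19 = 19
  cabin 2: 8 + 8 + 4 = 20
  cabin 3: 8 + 7 + 5 = 20
  cabin 4: 8 + 7 + 5 = 20
  cabin 5: 7 + 7 + 3 + 2 = 19
This matches the lower bound, so 5 is optimal.

5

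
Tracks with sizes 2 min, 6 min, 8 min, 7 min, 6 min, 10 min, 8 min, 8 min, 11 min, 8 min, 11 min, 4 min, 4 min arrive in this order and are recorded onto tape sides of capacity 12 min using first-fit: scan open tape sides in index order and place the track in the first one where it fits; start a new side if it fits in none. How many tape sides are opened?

10

  2 → side 1 (new)  [load 2/12]
  6 → side 1  [load 8/12]
  8 → side 2 (new)  [load 8/12]
  7 → side 3 (new)  [load 7/12]
  6 → side 4 (new)  [load 6/12]
  10 → side 5 (new)  [load 10/12]
  8 → side 6 (new)  [load 8/12]
  8 → side 7 (new)  [load 8/12]
  11 → side 8 (new)  [load 11/12]
  8 → side 9 (new)  [load 8/12]
  11 → side 10 (new)  [load 11/12]
  4 → side 1  [load 12/12]
  4 → side 2  [load 12/12]
10 tape sides opened.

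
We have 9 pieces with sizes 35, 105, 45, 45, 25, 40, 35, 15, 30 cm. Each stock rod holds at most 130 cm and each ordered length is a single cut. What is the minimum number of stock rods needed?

3

Total = 105 + 45 + 45 + 40 + 35 + 35 + 30 + 25 + 15 = 375 cm.
Lower bound: ⌈375/130⌉ = 3 stock rods.
A packing using 3 stock rods:
  stock rod 1: 105 + 25 = 130
  stock rod 2: 45 + 45 + 40 = 130
  stock rod 3: 35 + 35 + 30 + 15 = 115
This matches the lower bound, so 3 is optimal.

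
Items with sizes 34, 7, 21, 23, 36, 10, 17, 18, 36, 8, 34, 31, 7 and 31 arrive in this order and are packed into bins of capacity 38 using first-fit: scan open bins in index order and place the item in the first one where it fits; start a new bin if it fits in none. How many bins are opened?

9

  34 → bin 1 (new)  [load 34/38]
  7 → bin 2 (new)  [load 7/38]
  21 → bin 2  [load 28/38]
  23 → bin 3 (new)  [load 23/38]
  36 → bin 4 (new)  [load 36/38]
  10 → bin 2  [load 38/38]
  17 → bin 5 (new)  [load 17/38]
  18 → bin 5  [load 35/38]
  36 → bin 6 (new)  [load 36/38]
  8 → bin 3  [load 31/38]
  34 → bin 7 (new)  [load 34/38]
  31 → bin 8 (new)  [load 31/38]
  7 → bin 3  [load 38/38]
  31 → bin 9 (new)  [load 31/38]
9 bins opened.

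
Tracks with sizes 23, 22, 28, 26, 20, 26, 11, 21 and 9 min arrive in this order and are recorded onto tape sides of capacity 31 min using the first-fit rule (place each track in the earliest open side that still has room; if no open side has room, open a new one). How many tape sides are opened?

7

  23 → side 1 (new)  [load 23/31]
  22 → side 2 (new)  [load 22/31]
  28 → side 3 (new)  [load 28/31]
  26 → side 4 (new)  [load 26/31]
  20 → side 5 (new)  [load 20/31]
  26 → side 6 (new)  [load 26/31]
  11 → side 5  [load 31/31]
  21 → side 7 (new)  [load 21/31]
  9 → side 2  [load 31/31]
7 tape sides opened.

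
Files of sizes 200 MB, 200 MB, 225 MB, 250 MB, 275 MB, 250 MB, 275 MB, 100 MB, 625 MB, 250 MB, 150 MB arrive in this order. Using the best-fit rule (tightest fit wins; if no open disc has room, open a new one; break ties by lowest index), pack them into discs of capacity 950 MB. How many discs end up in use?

  200 → disc 1 (new)  [load 200/950]
  200 → disc 1  [load 400/950]
  225 → disc 1  [load 625/950]
  250 → disc 1  [load 875/950]
  275 → disc 2 (new)  [load 275/950]
  250 → disc 2  [load 525/950]
  275 → disc 2  [load 800/950]
  100 → disc 2  [load 900/950]
  625 → disc 3 (new)  [load 625/950]
  250 → disc 3  [load 875/950]
  150 → disc 4 (new)  [load 150/950]
4 discs opened.

4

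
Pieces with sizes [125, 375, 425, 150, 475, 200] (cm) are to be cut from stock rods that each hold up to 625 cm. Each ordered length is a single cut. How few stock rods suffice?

Total = 475 + 425 + 375 + 200 + 150 + 125 = 1750 cm.
Lower bound: ⌈1750/625⌉ = 3 stock rods.
A packing using 3 stock rods:
  stock rod 1: 475 + 150 = 625
  stock rod 2: 425 + 200 = 625
  stock rod 3: 375 + 125 = 500
This matches the lower bound, so 3 is optimal.

3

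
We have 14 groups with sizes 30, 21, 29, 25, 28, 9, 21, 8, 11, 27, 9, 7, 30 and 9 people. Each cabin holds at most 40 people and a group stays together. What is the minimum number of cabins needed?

8

Total = 30 + 30 + 29 + 28 + 27 + 25 + 21 + 21 + 11 + 9 + 9 + 9 + 8 + 7 = 264 people.
Lower bound: ⌈264/40⌉ = 7 cabins.
Also, 8 groups each exceed 20 people, and no two of those can share a cabin, so at least 8 cabins are needed.
A packing using 8 cabins:
  cabin 1: 30 + 9 = 39
  cabin 2: 30 + 9 = 39
  cabin 3: 29 + 11 = 40
  cabin 4: 28 + 9 = 37
  cabin 5: 27 + 8 = 35
  cabin 6: 25 + 7 = 32
  cabin 7: 21 = 21
  cabin 8: 21 = 21
This matches the lower bound, so 8 is optimal.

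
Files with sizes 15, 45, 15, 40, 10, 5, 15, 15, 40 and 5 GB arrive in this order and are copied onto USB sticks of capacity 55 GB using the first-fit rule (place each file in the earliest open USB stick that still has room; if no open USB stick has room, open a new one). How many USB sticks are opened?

  15 → USB stick 1 (new)  [load 15/55]
  45 → USB stick 2 (new)  [load 45/55]
  15 → USB stick 1  [load 30/55]
  40 → USB stick 3 (new)  [load 40/55]
  10 → USB stick 1  [load 40/55]
  5 → USB stick 1  [load 45/55]
  15 → USB stick 3  [load 55/55]
  15 → USB stick 4 (new)  [load 15/55]
  40 → USB stick 4  [load 55/55]
  5 → USB stick 1  [load 50/55]
4 USB sticks opened.

4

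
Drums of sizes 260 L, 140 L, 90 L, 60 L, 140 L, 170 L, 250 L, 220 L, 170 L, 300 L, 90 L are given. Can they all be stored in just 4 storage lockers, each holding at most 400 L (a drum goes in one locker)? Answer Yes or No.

No

Total = 1890 L; ⌈1890/400⌉ = 5.
At least 5 storage lockers are required, but only 4 are allowed.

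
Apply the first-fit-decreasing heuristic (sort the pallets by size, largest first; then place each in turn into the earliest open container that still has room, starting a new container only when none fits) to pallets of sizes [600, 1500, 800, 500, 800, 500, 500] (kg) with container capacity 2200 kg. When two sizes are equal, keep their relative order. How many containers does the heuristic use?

Sorted descending: 1500, 800, 800, 600, 500, 500, 500.
  1500 → container 1 (new)  [load 1500/2200]
  800 → container 2 (new)  [load 800/2200]
  800 → container 2  [load 1600/2200]
  600 → container 1  [load 2100/2200]
  500 → container 2  [load 2100/2200]
  500 → container 3 (new)  [load 500/2200]
  500 → container 3  [load 1000/2200]
3 containers opened.

3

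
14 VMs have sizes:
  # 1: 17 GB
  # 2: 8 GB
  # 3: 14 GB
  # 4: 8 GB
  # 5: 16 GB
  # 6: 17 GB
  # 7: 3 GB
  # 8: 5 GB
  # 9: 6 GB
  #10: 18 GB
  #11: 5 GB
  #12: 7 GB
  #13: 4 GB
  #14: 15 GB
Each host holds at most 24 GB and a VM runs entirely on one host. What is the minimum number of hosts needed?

Total = 18 + 17 + 17 + 16 + 15 + 14 + 8 + 8 + 7 + 6 + 5 + 5 + 4 + 3 = 143 GB.
Lower bound: ⌈143/24⌉ = 6 hosts.
A packing using 6 hosts:
  host 1: 18 + 6 = 24
  host 2: 17 + 7 = 24
  host 3: 17 + 4 + 3 = 24
  host 4: 16 + 8 = 24
  host 5: 15 + 8 = 23
  host 6: 14 + 5 + 5 = 24
This matches the lower bound, so 6 is optimal.

6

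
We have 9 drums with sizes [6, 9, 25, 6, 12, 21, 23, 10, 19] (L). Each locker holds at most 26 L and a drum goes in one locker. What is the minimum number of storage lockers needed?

Total = 25 + 23 + 21 + 19 + 12 + 10 + 9 + 6 + 6 = 131 L.
Lower bound: ⌈131/26⌉ = 6 storage lockers.
A packing using 6 storage lockers:
  locker 1: 25 = 25
  locker 2: 23 = 23
  locker 3: 21 = 21
  locker 4: 19 + 6 = 25
  locker 5: 12 + 10 = 22
  locker 6: 9 + 6 = 15
This matches the lower bound, so 6 is optimal.

6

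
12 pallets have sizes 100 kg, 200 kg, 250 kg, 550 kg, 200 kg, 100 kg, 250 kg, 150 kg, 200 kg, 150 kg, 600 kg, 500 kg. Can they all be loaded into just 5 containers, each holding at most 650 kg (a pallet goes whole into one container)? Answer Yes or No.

Total = 3250 kg; ⌈3250/650⌉ = 5.
The bound of 5 does not rule out 5, but exhaustive search shows no assignment into 5 containers of capacity 650 kg exists — the minimum is 6.

No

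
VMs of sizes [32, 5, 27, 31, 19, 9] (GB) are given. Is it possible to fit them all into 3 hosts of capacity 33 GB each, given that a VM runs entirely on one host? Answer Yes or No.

No

Total = 123 GB; ⌈123/33⌉ = 4.
At least 4 hosts are required, but only 3 are allowed.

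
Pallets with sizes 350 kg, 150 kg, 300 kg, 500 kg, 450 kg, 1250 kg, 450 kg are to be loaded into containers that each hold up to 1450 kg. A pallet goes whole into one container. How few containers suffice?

Total = 1250 + 500 + 450 + 450 + 350 + 300 + 150 = 3450 kg.
Lower bound: ⌈3450/1450⌉ = 3 containers.
A packing using 3 containers:
  container 1: 1250 + 150 = 1400
  container 2: 500 + 450 + 450 = 1400
  container 3: 350 + 300 = 650
This matches the lower bound, so 3 is optimal.

3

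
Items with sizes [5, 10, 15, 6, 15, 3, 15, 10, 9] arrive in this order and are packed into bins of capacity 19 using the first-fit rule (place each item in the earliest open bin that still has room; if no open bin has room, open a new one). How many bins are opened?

6

  5 → bin 1 (new)  [load 5/19]
  10 → bin 1  [load 15/19]
  15 → bin 2 (new)  [load 15/19]
  6 → bin 3 (new)  [load 6/19]
  15 → bin 4 (new)  [load 15/19]
  3 → bin 1  [load 18/19]
  15 → bin 5 (new)  [load 15/19]
  10 → bin 3  [load 16/19]
  9 → bin 6 (new)  [load 9/19]
6 bins opened.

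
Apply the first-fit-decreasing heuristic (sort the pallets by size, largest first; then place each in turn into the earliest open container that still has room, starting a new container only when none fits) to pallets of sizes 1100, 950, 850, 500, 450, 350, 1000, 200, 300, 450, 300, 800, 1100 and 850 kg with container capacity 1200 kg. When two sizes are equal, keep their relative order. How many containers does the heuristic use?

Sorted descending: 1100, 1100, 1000, 950, 850, 850, 800, 500, 450, 450, 350, 300, 300, 200.
  1100 → container 1 (new)  [load 1100/1200]
  1100 → container 2 (new)  [load 1100/1200]
  1000 → container 3 (new)  [load 1000/1200]
  950 → container 4 (new)  [load 950/1200]
  850 → container 5 (new)  [load 850/1200]
  850 → container 6 (new)  [load 850/1200]
  800 → container 7 (new)  [load 800/1200]
  500 → container 8 (new)  [load 500/1200]
  450 → container 8  [load 950/1200]
  450 → container 9 (new)  [load 450/1200]
  350 → container 5  [load 1200/1200]
  300 → container 6  [load 1150/1200]
  300 → container 7  [load 1100/1200]
  200 → container 3  [load 1200/1200]
9 containers opened.

9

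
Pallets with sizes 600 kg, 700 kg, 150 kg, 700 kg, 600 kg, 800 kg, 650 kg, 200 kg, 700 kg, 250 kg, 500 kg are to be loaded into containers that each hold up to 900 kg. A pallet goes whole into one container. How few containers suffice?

8

Total = 800 + 700 + 700 + 700 + 650 + 600 + 600 + 500 + 250 + 200 + 150 = 5850 kg.
Lower bound: ⌈5850/900⌉ = 7 containers.
Also, 8 pallets each exceed 450 kg, and no two of those can share a container, so at least 8 containers are needed.
A packing using 8 containers:
  container 1: 800 = 800
  container 2: 700 + 200 = 900
  container 3: 700 + 150 = 850
  container 4: 700 = 700
  container 5: 650 + 250 = 900
  container 6: 600 = 600
  container 7: 600 = 600
  container 8: 500 = 500
This matches the lower bound, so 8 is optimal.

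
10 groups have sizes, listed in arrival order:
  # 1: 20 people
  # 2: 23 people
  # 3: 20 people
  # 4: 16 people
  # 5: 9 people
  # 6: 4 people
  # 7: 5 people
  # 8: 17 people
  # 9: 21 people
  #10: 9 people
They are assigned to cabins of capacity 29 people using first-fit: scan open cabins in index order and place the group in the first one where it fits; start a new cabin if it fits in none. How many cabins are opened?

6

  20 → cabin 1 (new)  [load 20/29]
  23 → cabin 2 (new)  [load 23/29]
  20 → cabin 3 (new)  [load 20/29]
  16 → cabin 4 (new)  [load 16/29]
  9 → cabin 1  [load 29/29]
  4 → cabin 2  [load 27/29]
  5 → cabin 3  [load 25/29]
  17 → cabin 5 (new)  [load 17/29]
  21 → cabin 6 (new)  [load 21/29]
  9 → cabin 4  [load 25/29]
6 cabins opened.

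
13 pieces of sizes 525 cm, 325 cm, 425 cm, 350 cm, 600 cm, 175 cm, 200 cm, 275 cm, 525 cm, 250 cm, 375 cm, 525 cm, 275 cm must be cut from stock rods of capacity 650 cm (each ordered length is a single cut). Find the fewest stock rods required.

Total = 600 + 525 + 525 + 525 + 425 + 375 + 350 + 325 + 275 + 275 + 250 + 200 + 175 = 4825 cm.
Lower bound: ⌈4825/650⌉ = 8 stock rods.
A packing using 9 stock rods:
  stock rod 1: 600 = 600
  stock rod 2: 525 = 525
  stock rod 3: 525 = 525
  stock rod 4: 525 = 525
  stock rod 5: 425 + 200 = 625
  stock rod 6: 375 + 275 = 650
  stock rod 7: 350 + 275 = 625
  stock rod 8: 325 + 250 = 575
  stock rod 9: 175 = 175
No arrangement into 8 stock rods stays within capacity, so 9 is optimal.

9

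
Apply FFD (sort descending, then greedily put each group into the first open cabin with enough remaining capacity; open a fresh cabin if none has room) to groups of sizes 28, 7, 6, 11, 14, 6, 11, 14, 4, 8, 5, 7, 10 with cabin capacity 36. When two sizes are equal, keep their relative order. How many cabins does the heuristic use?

Sorted descending: 28, 14, 14, 11, 11, 10, 8, 7, 7, 6, 6, 5, 4.
  28 → cabin 1 (new)  [load 28/36]
  14 → cabin 2 (new)  [load 14/36]
  14 → cabin 2  [load 28/36]
  11 → cabin 3 (new)  [load 11/36]
  11 → cabin 3  [load 22/36]
  10 → cabin 3  [load 32/36]
  8 → cabin 1  [load 36/36]
  7 → cabin 2  [load 35/36]
  7 → cabin 4 (new)  [load 7/36]
  6 → cabin 4  [load 13/36]
  6 → cabin 4  [load 19/36]
  5 → cabin 4  [load 24/36]
  4 → cabin 3  [load 36/36]
4 cabins opened.

4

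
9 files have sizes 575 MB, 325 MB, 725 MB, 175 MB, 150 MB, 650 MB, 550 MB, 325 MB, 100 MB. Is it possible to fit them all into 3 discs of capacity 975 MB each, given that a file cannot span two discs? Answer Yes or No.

Total = 3575 MB; ⌈3575/975⌉ = 4.
At least 4 discs are required, but only 3 are allowed.

No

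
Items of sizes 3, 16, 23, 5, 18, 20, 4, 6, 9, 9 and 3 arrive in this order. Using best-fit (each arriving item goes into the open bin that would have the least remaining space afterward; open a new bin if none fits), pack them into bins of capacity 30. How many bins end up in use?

  3 → bin 1 (new)  [load 3/30]
  16 → bin 1  [load 19/30]
  23 → bin 2 (new)  [load 23/30]
  5 → bin 2  [load 28/30]
  18 → bin 3 (new)  [load 18/30]
  20 → bin 4 (new)  [load 20/30]
  4 → bin 4  [load 24/30]
  6 → bin 4  [load 30/30]
  9 → bin 1  [load 28/30]
  9 → bin 3  [load 27/30]
  3 → bin 3  [load 30/30]
4 bins opened.

4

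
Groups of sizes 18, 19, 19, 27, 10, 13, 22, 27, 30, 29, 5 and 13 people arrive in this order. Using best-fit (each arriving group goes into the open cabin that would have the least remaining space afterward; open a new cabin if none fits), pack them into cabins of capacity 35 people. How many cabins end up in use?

  18 → cabin 1 (new)  [load 18/35]
  19 → cabin 2 (new)  [load 19/35]
  19 → cabin 3 (new)  [load 19/35]
  27 → cabin 4 (new)  [load 27/35]
  10 → cabin 2  [load 29/35]
  13 → cabin 3  [load 32/35]
  22 → cabin 5 (new)  [load 22/35]
  27 → cabin 6 (new)  [load 27/35]
  30 → cabin 7 (new)  [load 30/35]
  29 → cabin 8 (new)  [load 29/35]
  5 → cabin 7  [load 35/35]
  13 → cabin 5  [load 35/35]
8 cabins opened.

8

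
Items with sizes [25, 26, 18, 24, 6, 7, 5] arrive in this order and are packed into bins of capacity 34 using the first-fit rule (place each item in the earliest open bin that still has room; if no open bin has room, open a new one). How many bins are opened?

4

  25 → bin 1 (new)  [load 25/34]
  26 → bin 2 (new)  [load 26/34]
  18 → bin 3 (new)  [load 18/34]
  24 → bin 4 (new)  [load 24/34]
  6 → bin 1  [load 31/34]
  7 → bin 2  [load 33/34]
  5 → bin 3  [load 23/34]
4 bins opened.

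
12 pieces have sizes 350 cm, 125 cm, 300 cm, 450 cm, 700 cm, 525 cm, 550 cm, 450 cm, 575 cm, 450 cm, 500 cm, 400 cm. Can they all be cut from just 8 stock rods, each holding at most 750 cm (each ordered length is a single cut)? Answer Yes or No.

No

Total = 5375 cm; ⌈5375/750⌉ = 8.
9 pieces each exceed half the capacity and cannot share a stock rod, forcing at least 9 stock rods.
At least 9 stock rods are required, but only 8 are allowed.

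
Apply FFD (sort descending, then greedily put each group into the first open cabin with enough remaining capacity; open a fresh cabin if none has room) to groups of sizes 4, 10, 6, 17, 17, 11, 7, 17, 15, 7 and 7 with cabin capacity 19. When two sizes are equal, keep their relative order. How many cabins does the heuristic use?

7

Sorted descending: 17, 17, 17, 15, 11, 10, 7, 7, 7, 6, 4.
  17 → cabin 1 (new)  [load 17/19]
  17 → cabin 2 (new)  [load 17/19]
  17 → cabin 3 (new)  [load 17/19]
  15 → cabin 4 (new)  [load 15/19]
  11 → cabin 5 (new)  [load 11/19]
  10 → cabin 6 (new)  [load 10/19]
  7 → cabin 5  [load 18/19]
  7 → cabin 6  [load 17/19]
  7 → cabin 7 (new)  [load 7/19]
  6 → cabin 7  [load 13/19]
  4 → cabin 4  [load 19/19]
7 cabins opened.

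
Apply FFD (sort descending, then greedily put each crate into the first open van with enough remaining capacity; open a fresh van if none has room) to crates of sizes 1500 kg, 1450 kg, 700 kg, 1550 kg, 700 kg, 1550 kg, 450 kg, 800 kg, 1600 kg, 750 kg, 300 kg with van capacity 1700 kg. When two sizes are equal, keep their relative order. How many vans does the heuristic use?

Sorted descending: 1600, 1550, 1550, 1500, 1450, 800, 750, 700, 700, 450, 300.
  1600 → van 1 (new)  [load 1600/1700]
  1550 → van 2 (new)  [load 1550/1700]
  1550 → van 3 (new)  [load 1550/1700]
  1500 → van 4 (new)  [load 1500/1700]
  1450 → van 5 (new)  [load 1450/1700]
  800 → van 6 (new)  [load 800/1700]
  750 → van 6  [load 1550/1700]
  700 → van 7 (new)  [load 700/1700]
  700 → van 7  [load 1400/1700]
  450 → van 8 (new)  [load 450/1700]
  300 → van 7  [load 1700/1700]
8 vans opened.

8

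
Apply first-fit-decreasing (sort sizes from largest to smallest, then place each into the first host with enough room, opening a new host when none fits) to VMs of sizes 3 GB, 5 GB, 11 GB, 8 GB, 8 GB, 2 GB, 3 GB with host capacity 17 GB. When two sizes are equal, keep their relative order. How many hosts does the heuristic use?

Sorted descending: 11, 8, 8, 5, 3, 3, 2.
  11 → host 1 (new)  [load 11/17]
  8 → host 2 (new)  [load 8/17]
  8 → host 2  [load 16/17]
  5 → host 1  [load 16/17]
  3 → host 3 (new)  [load 3/17]
  3 → host 3  [load 6/17]
  2 → host 3  [load 8/17]
3 hosts opened.

3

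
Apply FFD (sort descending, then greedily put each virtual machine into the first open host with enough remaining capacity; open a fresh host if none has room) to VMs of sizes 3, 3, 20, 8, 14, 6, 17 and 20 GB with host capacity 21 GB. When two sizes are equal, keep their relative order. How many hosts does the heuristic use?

5

Sorted descending: 20, 20, 17, 14, 8, 6, 3, 3.
  20 → host 1 (new)  [load 20/21]
  20 → host 2 (new)  [load 20/21]
  17 → host 3 (new)  [load 17/21]
  14 → host 4 (new)  [load 14/21]
  8 → host 5 (new)  [load 8/21]
  6 → host 4  [load 20/21]
  3 → host 3  [load 20/21]
  3 → host 5  [load 11/21]
5 hosts opened.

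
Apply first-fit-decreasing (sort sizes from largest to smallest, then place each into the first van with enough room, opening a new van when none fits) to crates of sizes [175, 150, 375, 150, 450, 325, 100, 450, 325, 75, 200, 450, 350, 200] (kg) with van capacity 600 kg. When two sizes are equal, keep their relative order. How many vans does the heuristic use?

7

Sorted descending: 450, 450, 450, 375, 350, 325, 325, 200, 200, 175, 150, 150, 100, 75.
  450 → van 1 (new)  [load 450/600]
  450 → van 2 (new)  [load 450/600]
  450 → van 3 (new)  [load 450/600]
  375 → van 4 (new)  [load 375/600]
  350 → van 5 (new)  [load 350/600]
  325 → van 6 (new)  [load 325/600]
  325 → van 7 (new)  [load 325/600]
  200 → van 4  [load 575/600]
  200 → van 5  [load 550/600]
  175 → van 6  [load 500/600]
  150 → van 1  [load 600/600]
  150 → van 2  [load 600/600]
  100 → van 3  [load 550/600]
  75 → van 6  [load 575/600]
7 vans opened.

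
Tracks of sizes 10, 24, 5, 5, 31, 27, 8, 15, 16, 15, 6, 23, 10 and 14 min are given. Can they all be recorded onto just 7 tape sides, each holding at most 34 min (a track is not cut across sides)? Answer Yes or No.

A valid assignment using 7 tape sides:
  side 1: 31 = 31
  side 2: 27 + 6 = 33
  side 3: 24 + 10 = 34
  side 4: 23 + 10 = 33
  side 5: 16 + 15 = 31
  side 6: 15 + 14 + 5 = 34
  side 7: 8 + 5 = 13
Every load is within 34 min, so 7 tape sides suffice.

Yes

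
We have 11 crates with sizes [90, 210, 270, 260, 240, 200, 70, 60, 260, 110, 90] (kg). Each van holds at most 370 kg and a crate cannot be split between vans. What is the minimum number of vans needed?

6

Total = 270 + 260 + 260 + 240 + 210 + 200 + 110 + 90 + 90 + 70 + 60 = 1860 kg.
Lower bound: ⌈1860/370⌉ = 6 vans.
A packing using 6 vans:
  van 1: 270 + 90 = 360
  van 2: 260 + 110 = 370
  van 3: 260 + 90 = 350
  van 4: 240 + 70 + 60 = 370
  van 5: 210 = 210
  van 6: 200 = 200
This matches the lower bound, so 6 is optimal.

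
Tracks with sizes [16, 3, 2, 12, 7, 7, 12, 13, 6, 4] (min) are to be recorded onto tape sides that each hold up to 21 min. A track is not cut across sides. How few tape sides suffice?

4

Total = 16 + 13 + 12 + 12 + 7 + 7 + 6 + 4 + 3 + 2 = 82 min.
Lower bound: ⌈82/21⌉ = 4 tape sides.
A packing using 4 tape sides:
  side 1: 16 + 4 = 20
  side 2: 13 + 7 = 20
  side 3: 12 + 7 + 2 = 21
  side 4: 12 + 6 + 3 = 21
This matches the lower bound, so 4 is optimal.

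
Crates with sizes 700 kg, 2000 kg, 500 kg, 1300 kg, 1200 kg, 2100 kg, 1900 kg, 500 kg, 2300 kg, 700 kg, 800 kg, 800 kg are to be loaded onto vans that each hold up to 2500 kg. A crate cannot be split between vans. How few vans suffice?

Total = 2300 + 2100 + 2000 + 1900 + 1300 + 1200 + 800 + 800 + 700 + 700 + 500 + 500 = 14800 kg.
Lower bound: ⌈14800/2500⌉ = 6 vans.
A packing using 7 vans:
  van 1: 2300 = 2300
  van 2: 2100 = 2100
  van 3: 2000 + 500 = 2500
  van 4: 1900 + 500 = 2400
  van 5: 1300 + 1200 = 2500
  van 6: 800 + 800 + 700 = 2300
  van 7: 700 = 700
No arrangement into 6 vans stays within capacity, so 7 is optimal.

7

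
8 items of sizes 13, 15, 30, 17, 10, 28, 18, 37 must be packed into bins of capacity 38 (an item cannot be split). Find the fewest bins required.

5

Total = 37 + 30 + 28 + 18 + 17 + 15 + 13 + 10 = 168.
Lower bound: ⌈168/38⌉ = 5 bins.
A packing using 5 bins:
  bin 1: 37 = 37
  bin 2: 30 = 30
  bin 3: 28 + 10 = 38
  bin 4: 18 + 17 = 35
  bin 5: 15 + 13 = 28
This matches the lower bound, so 5 is optimal.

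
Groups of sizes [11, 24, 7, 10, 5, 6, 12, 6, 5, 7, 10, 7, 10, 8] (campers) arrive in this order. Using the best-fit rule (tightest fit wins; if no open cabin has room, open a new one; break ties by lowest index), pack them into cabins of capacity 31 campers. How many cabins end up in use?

  11 → cabin 1 (new)  [load 11/31]
  24 → cabin 2 (new)  [load 24/31]
  7 → cabin 2  [load 31/31]
  10 → cabin 1  [load 21/31]
  5 → cabin 1  [load 26/31]
  6 → cabin 3 (new)  [load 6/31]
  12 → cabin 3  [load 18/31]
  6 → cabin 3  [load 24/31]
  5 → cabin 1  [load 31/31]
  7 → cabin 3  [load 31/31]
  10 → cabin 4 (new)  [load 10/31]
  7 → cabin 4  [load 17/31]
  10 → cabin 4  [load 27/31]
  8 → cabin 5 (new)  [load 8/31]
5 cabins opened.

5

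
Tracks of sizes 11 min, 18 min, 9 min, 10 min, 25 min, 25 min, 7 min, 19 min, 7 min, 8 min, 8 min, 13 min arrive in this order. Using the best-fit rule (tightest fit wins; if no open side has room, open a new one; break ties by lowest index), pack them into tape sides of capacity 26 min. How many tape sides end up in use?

  11 → side 1 (new)  [load 11/26]
  18 → side 2 (new)  [load 18/26]
  9 → side 1  [load 20/26]
  10 → side 3 (new)  [load 10/26]
  25 → side 4 (new)  [load 25/26]
  25 → side 5 (new)  [load 25/26]
  7 → side 2  [load 25/26]
  19 → side 6 (new)  [load 19/26]
  7 → side 6  [load 26/26]
  8 → side 3  [load 18/26]
  8 → side 3  [load 26/26]
  13 → side 7 (new)  [load 13/26]
7 tape sides opened.

7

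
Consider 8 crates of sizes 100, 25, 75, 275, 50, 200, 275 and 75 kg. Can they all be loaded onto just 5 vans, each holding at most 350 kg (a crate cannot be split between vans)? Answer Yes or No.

Yes

A valid assignment using 4 vans:
  van 1: 275 + 75 = 350
  van 2: 275 + 75 = 350
  van 3: 200 + 100 + 50 = 350
  van 4: 25 = 25
That uses only 4 ≤ 5, so 5 vans are enough.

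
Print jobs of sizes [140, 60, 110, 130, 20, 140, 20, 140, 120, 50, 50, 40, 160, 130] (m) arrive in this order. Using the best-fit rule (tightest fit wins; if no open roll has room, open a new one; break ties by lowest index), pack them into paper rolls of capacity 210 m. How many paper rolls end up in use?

  140 → roll 1 (new)  [load 140/210]
  60 → roll 1  [load 200/210]
  110 → roll 2 (new)  [load 110/210]
  130 → roll 3 (new)  [load 130/210]
  20 → roll 3  [load 150/210]
  140 → roll 4 (new)  [load 140/210]
  20 → roll 3  [load 170/210]
  140 → roll 5 (new)  [load 140/210]
  120 → roll 6 (new)  [load 120/210]
  50 → roll 4  [load 190/210]
  50 → roll 5  [load 190/210]
  40 → roll 3  [load 210/210]
  160 → roll 7 (new)  [load 160/210]
  130 → roll 8 (new)  [load 130/210]
8 paper rolls opened.

8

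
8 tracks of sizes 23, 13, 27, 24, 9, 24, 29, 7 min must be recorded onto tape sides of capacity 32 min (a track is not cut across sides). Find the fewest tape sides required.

6

Total = 29 + 27 + 24 + 24 + 23 + 13 + 9 + 7 = 156 min.
Lower bound: ⌈156/32⌉ = 5 tape sides.
A packing using 6 tape sides:
  side 1: 29 = 29
  side 2: 27 = 27
  side 3: 24 + 7 = 31
  side 4: 24 = 24
  side 5: 23 + 9 = 32
  side 6: 13 = 13
No arrangement into 5 tape sides stays within capacity, so 6 is optimal.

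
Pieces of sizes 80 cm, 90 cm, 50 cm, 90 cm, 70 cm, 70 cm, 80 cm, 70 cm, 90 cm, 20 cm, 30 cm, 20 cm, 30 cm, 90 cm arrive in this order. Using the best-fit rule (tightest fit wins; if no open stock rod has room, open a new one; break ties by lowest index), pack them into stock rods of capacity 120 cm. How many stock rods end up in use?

  80 → stock rod 1 (new)  [load 80/120]
  90 → stock rod 2 (new)  [load 90/120]
  50 → stock rod 3 (new)  [load 50/120]
  90 → stock rod 4 (new)  [load 90/120]
  70 → stock rod 3  [load 120/120]
  70 → stock rod 5 (new)  [load 70/120]
  80 → stock rod 6 (new)  [load 80/120]
  70 → stock rod 7 (new)  [load 70/120]
  90 → stock rod 8 (new)  [load 90/120]
  20 → stock rod 2  [load 110/120]
  30 → stock rod 4  [load 120/120]
  20 → stock rod 8  [load 110/120]
  30 → stock rod 1  [load 110/120]
  90 → stock rod 9 (new)  [load 90/120]
9 stock rods opened.

9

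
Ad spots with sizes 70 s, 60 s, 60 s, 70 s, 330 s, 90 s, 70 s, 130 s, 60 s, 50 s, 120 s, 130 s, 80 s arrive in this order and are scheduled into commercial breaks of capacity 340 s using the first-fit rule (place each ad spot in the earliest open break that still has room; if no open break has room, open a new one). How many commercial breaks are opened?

  70 → break 1 (new)  [load 70/340]
  60 → break 1  [load 130/340]
  60 → break 1  [load 190/340]
  70 → break 1  [load 260/340]
  330 → break 2 (new)  [load 330/340]
  90 → break 3 (new)  [load 90/340]
  70 → break 1  [load 330/340]
  130 → break 3  [load 220/340]
  60 → break 3  [load 280/340]
  50 → break 3  [load 330/340]
  120 → break 4 (new)  [load 120/340]
  130 → break 4  [load 250/340]
  80 → break 4  [load 330/340]
4 commercial breaks opened.

4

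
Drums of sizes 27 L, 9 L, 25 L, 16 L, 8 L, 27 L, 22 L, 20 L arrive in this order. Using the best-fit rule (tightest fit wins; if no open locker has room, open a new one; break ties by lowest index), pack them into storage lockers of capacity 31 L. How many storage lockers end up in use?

6

  27 → locker 1 (new)  [load 27/31]
  9 → locker 2 (new)  [load 9/31]
  25 → locker 3 (new)  [load 25/31]
  16 → locker 2  [load 25/31]
  8 → locker 4 (new)  [load 8/31]
  27 → locker 5 (new)  [load 27/31]
  22 → locker 4  [load 30/31]
  20 → locker 6 (new)  [load 20/31]
6 storage lockers opened.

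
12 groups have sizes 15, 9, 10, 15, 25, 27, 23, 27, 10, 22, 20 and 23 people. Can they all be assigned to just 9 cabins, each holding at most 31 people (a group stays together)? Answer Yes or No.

Yes

A valid assignment using 9 cabins:
  cabin 1: 27 = 27
  cabin 2: 27 = 27
  cabin 3: 25 = 25
  cabin 4: 23 = 23
  cabin 5: 23 = 23
  cabin 6: 22 + 9 = 31
  cabin 7: 20 + 10 = 30
  cabin 8: 15 + 15 = 30
  cabin 9: 10 = 10
Every load is within 31 people, so 9 cabins suffice.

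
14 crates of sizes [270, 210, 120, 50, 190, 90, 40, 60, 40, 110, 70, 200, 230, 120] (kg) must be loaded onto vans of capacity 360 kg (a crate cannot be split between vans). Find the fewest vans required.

Total = 270 + 230 + 210 + 200 + 190 + 120 + 120 + 110 + 90 + 70 + 60 + 50 + 40 + 40 = 1800 kg.
Lower bound: ⌈1800/360⌉ = 5 vans.
A packing using 5 vans:
  van 1: 270 + 90 = 360
  van 2: 230 + 70 + 60 = 360
  van 3: 210 + 110 + 40 = 360
  van 4: 200 + 120 + 40 = 360
  van 5: 190 + 120 + 50 = 360
This matches the lower bound, so 5 is optimal.

5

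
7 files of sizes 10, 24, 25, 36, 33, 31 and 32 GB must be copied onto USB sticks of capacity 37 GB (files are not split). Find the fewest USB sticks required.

Total = 36 + 33 + 32 + 31 + 25 + 24 + 10 = 191 GB.
Lower bound: ⌈191/37⌉ = 6 USB sticks.
A packing using 6 USB sticks:
  USB stick 1: 36 = 36
  USB stick 2: 33 = 33
  USB stick 3: 32 = 32
  USB stick 4: 31 = 31
  USB stick 5: 25 + 10 = 35
  USB stick 6: 24 = 24
This matches the lower bound, so 6 is optimal.

6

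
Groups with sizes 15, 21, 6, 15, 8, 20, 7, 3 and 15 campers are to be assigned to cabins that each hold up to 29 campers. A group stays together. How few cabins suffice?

Total = 21 + 20 + 15 + 15 + 15 + 8 + 7 + 6 + 3 = 110 campers.
Lower bound: ⌈110/29⌉ = 4 cabins.
Also, 5 groups each exceed 29/2 campers, and no two of those can share a cabin, so at least 5 cabins are needed.
A packing using 5 cabins:
  cabin 1: 21 + 8 = 29
  cabin 2: 20 + 7 = 27
  cabin 3: 15 + 6 + 3 = 24
  cabin 4: 15 = 15
  cabin 5: 15 = 15
This matches the lower bound, so 5 is optimal.

5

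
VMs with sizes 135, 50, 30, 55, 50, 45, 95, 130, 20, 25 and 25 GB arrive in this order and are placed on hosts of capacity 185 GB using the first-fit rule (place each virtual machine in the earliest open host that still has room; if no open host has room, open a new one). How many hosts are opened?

4

  135 → host 1 (new)  [load 135/185]
  50 → host 1  [load 185/185]
  30 → host 2 (new)  [load 30/185]
  55 → host 2  [load 85/185]
  50 → host 2  [load 135/185]
  45 → host 2  [load 180/185]
  95 → host 3 (new)  [load 95/185]
  130 → host 4 (new)  [load 130/185]
  20 → host 3  [load 115/185]
  25 → host 3  [load 140/185]
  25 → host 3  [load 165/185]
4 hosts opened.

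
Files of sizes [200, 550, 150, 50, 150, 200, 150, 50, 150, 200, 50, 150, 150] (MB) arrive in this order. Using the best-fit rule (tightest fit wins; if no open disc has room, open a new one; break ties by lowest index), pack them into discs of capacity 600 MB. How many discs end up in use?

4

  200 → disc 1 (new)  [load 200/600]
  550 → disc 2 (new)  [load 550/600]
  150 → disc 1  [load 350/600]
  50 → disc 2  [load 600/600]
  150 → disc 1  [load 500/600]
  200 → disc 3 (new)  [load 200/600]
  150 → disc 3  [load 350/600]
  50 → disc 1  [load 550/600]
  150 → disc 3  [load 500/600]
  200 → disc 4 (new)  [load 200/600]
  50 → disc 1  [load 600/600]
  150 → disc 4  [load 350/600]
  150 → disc 4  [load 500/600]
4 discs opened.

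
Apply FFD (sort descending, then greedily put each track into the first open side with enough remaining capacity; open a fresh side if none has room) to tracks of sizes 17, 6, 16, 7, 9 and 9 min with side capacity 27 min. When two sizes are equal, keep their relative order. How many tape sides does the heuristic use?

3

Sorted descending: 17, 16, 9, 9, 7, 6.
  17 → side 1 (new)  [load 17/27]
  16 → side 2 (new)  [load 16/27]
  9 → side 1  [load 26/27]
  9 → side 2  [load 25/27]
  7 → side 3 (new)  [load 7/27]
  6 → side 3  [load 13/27]
3 tape sides opened.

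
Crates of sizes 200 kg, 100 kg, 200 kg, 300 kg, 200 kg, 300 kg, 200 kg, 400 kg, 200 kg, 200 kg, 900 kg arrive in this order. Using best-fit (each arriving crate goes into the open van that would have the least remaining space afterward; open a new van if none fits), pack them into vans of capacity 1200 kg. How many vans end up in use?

3

  200 → van 1 (new)  [load 200/1200]
  100 → van 1  [load 300/1200]
  200 → van 1  [load 500/1200]
  300 → van 1  [load 800/1200]
  200 → van 1  [load 1000/1200]
  300 → van 2 (new)  [load 300/1200]
  200 → van 1  [load 1200/1200]
  400 → van 2  [load 700/1200]
  200 → van 2  [load 900/1200]
  200 → van 2  [load 1100/1200]
  900 → van 3 (new)  [load 900/1200]
3 vans opened.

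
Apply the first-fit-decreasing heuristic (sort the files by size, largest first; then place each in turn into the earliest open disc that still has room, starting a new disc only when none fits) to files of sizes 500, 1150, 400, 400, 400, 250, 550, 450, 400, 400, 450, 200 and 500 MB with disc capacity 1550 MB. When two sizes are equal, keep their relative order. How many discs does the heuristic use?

4

Sorted descending: 1150, 550, 500, 500, 450, 450, 400, 400, 400, 400, 400, 250, 200.
  1150 → disc 1 (new)  [load 1150/1550]
  550 → disc 2 (new)  [load 550/1550]
  500 → disc 2  [load 1050/1550]
  500 → disc 2  [load 1550/1550]
  450 → disc 3 (new)  [load 450/1550]
  450 → disc 3  [load 900/1550]
  400 → disc 1  [load 1550/1550]
  400 → disc 3  [load 1300/1550]
  400 → disc 4 (new)  [load 400/1550]
  400 → disc 4  [load 800/1550]
  400 → disc 4  [load 1200/1550]
  250 → disc 3  [load 1550/1550]
  200 → disc 4  [load 1400/1550]
4 discs opened.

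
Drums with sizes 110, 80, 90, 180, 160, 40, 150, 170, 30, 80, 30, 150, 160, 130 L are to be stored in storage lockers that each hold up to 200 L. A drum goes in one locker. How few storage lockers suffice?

9

Total = 180 + 170 + 160 + 160 + 150 + 150 + 130 + 110 + 90 + 80 + 80 + 40 + 30 + 30 = 1560 L.
Lower bound: ⌈1560/200⌉ = 8 storage lockers.
A packing using 9 storage lockers:
  locker 1: 180 = 180
  locker 2: 170 + 30 = 200
  locker 3: 160 + 40 = 200
  locker 4: 160 + 30 = 190
  locker 5: 150 = 150
  locker 6: 150 = 150
  locker 7: 130 = 130
  locker 8: 110 + 90 = 200
  locker 9: 80 + 80 = 160
No arrangement into 8 storage lockers stays within capacity, so 9 is optimal.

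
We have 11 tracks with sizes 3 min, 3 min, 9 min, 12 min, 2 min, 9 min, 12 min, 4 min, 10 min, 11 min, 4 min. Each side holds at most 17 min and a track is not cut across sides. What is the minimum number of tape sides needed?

6

Total = 12 + 12 + 11 + 10 + 9 + 9 + 4 + 4 + 3 + 3 + 2 = 79 min.
Lower bound: ⌈79/17⌉ = 5 tape sides.
Also, 6 tracks each exceed 17/2 min, and no two of those can share a side, so at least 6 tape sides are needed.
A packing using 6 tape sides:
  side 1: 12 + 4 = 16
  side 2: 12 + 4 = 16
  side 3: 11 + 3 + 3 = 17
  side 4: 10 + 2 = 12
  side 5: 9 = 9
  side 6: 9 = 9
This matches the lower bound, so 6 is optimal.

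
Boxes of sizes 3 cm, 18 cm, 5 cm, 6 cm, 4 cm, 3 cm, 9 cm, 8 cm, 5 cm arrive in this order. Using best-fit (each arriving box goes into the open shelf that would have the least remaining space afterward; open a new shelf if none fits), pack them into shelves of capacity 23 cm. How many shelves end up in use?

  3 → shelf 1 (new)  [load 3/23]
  18 → shelf 1  [load 21/23]
  5 → shelf 2 (new)  [load 5/23]
  6 → shelf 2  [load 11/23]
  4 → shelf 2  [load 15/23]
  3 → shelf 2  [load 18/23]
  9 → shelf 3 (new)  [load 9/23]
  8 → shelf 3  [load 17/23]
  5 → shelf 2  [load 23/23]
3 shelves opened.

3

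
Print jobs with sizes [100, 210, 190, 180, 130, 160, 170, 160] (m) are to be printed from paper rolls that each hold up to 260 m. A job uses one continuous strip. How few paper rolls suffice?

7

Total = 210 + 190 + 180 + 170 + 160 + 160 + 130 + 100 = 1300 m.
Lower bound: ⌈1300/260⌉ = 5 paper rolls.
Also, 6 print jobs each exceed 130 m, and no two of those can share a roll, so at least 6 paper rolls are needed.
A packing using 7 paper rolls:
  roll 1: 210 = 210
  roll 2: 190 = 190
  roll 3: 180 = 180
  roll 4: 170 = 170
  roll 5: 160 + 100 = 260
  roll 6: 160 = 160
  roll 7: 130 = 130
No arrangement into 6 paper rolls stays within capacity, so 7 is optimal.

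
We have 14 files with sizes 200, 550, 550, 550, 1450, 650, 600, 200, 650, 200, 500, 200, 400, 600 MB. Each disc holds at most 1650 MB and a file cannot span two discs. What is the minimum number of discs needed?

Total = 1450 + 650 + 650 + 600 + 600 + 550 + 550 + 550 + 500 + 400 + 200 + 200 + 200 + 200 = 7300 MB.
Lower bound: ⌈7300/1650⌉ = 5 discs.
A packing using 5 discs:
  disc 1: 1450 + 200 = 1650
  disc 2: 650 + 650 + 200 = 1500
  disc 3: 600 + 600 + 400 = 1600
  disc 4: 550 + 550 + 550 = 1650
  disc 5: 500 + 200 + 200 = 900
This matches the lower bound, so 5 is optimal.

5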